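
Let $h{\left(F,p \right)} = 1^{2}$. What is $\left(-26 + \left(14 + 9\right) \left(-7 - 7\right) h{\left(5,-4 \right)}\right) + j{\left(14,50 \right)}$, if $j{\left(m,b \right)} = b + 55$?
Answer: $-243$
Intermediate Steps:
$h{\left(F,p \right)} = 1$
$j{\left(m,b \right)} = 55 + b$
$\left(-26 + \left(14 + 9\right) \left(-7 - 7\right) h{\left(5,-4 \right)}\right) + j{\left(14,50 \right)} = \left(-26 + \left(14 + 9\right) \left(-7 - 7\right) 1\right) + \left(55 + 50\right) = \left(-26 + 23 \left(-14\right) 1\right) + 105 = \left(-26 - 322\right) + 105 = -348 + 105 = -243$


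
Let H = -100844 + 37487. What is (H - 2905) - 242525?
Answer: -308787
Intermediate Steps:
H = -63357
(H - 2905) - 242525 = (-63357 - 2905) - 242525 = -66262 - 242525 = -308787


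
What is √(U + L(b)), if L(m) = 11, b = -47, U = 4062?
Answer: √4073 ≈ 63.820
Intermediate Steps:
√(U + L(b)) = √(4062 + 11) = √4073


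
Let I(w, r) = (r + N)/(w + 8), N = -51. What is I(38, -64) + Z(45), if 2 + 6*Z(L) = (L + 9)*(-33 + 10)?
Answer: -1259/6 ≈ -209.83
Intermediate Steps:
Z(L) = -209/6 - 23*L/6 (Z(L) = -⅓ + ((L + 9)*(-33 + 10))/6 = -⅓ + ((9 + L)*(-23))/6 = -⅓ + (-207 - 23*L)/6 = -⅓ + (-69/2 - 23*L/6) = -209/6 - 23*L/6)
I(w, r) = (-51 + r)/(8 + w) (I(w, r) = (r - 51)/(w + 8) = (-51 + r)/(8 + w))
I(38, -64) + Z(45) = (-51 - 64)/(8 + 38) + (-209/6 - 23/6*45) = -115/46 + (-209/6 - 345/2) = (1/46)*(-115) - 622/3 = -5/2 - 622/3 = -1259/6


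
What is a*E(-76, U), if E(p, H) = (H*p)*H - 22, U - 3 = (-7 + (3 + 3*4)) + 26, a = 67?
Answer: -6972422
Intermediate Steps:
U = 37 (U = 3 + ((-7 + (3 + 3*4)) + 26) = 3 + ((-7 + (3 + 12)) + 26) = 3 + ((-7 + 15) + 26) = 3 + (8 + 26) = 3 + 34 = 37)
E(p, H) = -22 + p*H² (E(p, H) = p*H² - 22 = -22 + p*H²)
a*E(-76, U) = 67*(-22 - 76*37²) = 67*(-22 - 76*1369) = 67*(-22 - 104044) = 67*(-104066) = -6972422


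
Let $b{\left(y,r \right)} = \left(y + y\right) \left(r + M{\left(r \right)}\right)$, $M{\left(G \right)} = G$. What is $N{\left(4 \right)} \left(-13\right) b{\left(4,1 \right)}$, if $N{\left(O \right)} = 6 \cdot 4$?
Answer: $-4992$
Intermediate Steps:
$N{\left(O \right)} = 24$
$b{\left(y,r \right)} = 4 r y$ ($b{\left(y,r \right)} = \left(y + y\right) \left(r + r\right) = 2 y 2 r = 4 r y$)
$N{\left(4 \right)} \left(-13\right) b{\left(4,1 \right)} = 24 \left(-13\right) 4 \cdot 1 \cdot 4 = \left(-312\right) 16 = -4992$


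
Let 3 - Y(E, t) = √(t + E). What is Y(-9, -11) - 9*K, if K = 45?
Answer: -402 - 2*I*√5 ≈ -402.0 - 4.4721*I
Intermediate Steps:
Y(E, t) = 3 - √(E + t) (Y(E, t) = 3 - √(t + E) = 3 - √(E + t))
Y(-9, -11) - 9*K = (3 - √(-9 - 11)) - 9*45 = (3 - √(-20)) - 405 = (3 - 2*I*√5) - 405 = -402 - 2*I*√5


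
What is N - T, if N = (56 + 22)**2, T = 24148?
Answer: -18064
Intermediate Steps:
N = 6084 (N = 78**2 = 6084)
N - T = 6084 - 1*24148 = 6084 - 24148 = -18064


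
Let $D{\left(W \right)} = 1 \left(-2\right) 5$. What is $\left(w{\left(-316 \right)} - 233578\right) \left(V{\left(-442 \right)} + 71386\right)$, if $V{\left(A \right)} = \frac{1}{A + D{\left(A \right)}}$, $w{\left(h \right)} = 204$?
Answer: $- \frac{3765077701577}{226} \approx -1.666 \cdot 10^{10}$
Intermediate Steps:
$D{\left(W \right)} = -10$ ($D{\left(W \right)} = \left(-2\right) 5 = -10$)
$V{\left(A \right)} = \frac{1}{-10 + A}$ ($V{\left(A \right)} = \frac{1}{A - 10} = \frac{1}{-10 + A}$)
$\left(w{\left(-316 \right)} - 233578\right) \left(V{\left(-442 \right)} + 71386\right) = \left(204 - 233578\right) \left(\frac{1}{-10 - 442} + 71386\right) = - 233374 \left(\frac{1}{-452} + 71386\right) = - 233374 \left(- \frac{1}{452} + 71386\right) = \left(-233374\right) \frac{32266471}{452} = - \frac{3765077701577}{226}$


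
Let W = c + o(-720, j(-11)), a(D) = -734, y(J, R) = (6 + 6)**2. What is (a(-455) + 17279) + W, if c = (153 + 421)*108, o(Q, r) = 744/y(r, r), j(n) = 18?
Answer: 471253/6 ≈ 78542.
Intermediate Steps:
y(J, R) = 144 (y(J, R) = 12**2 = 144)
o(Q, r) = 31/6 (o(Q, r) = 744/144 = 744*(1/144) = 31/6)
c = 61992 (c = 574*108 = 61992)
W = 371983/6 (W = 61992 + 31/6 = 371983/6 ≈ 61997.)
(a(-455) + 17279) + W = (-734 + 17279) + 371983/6 = 16545 + 371983/6 = 471253/6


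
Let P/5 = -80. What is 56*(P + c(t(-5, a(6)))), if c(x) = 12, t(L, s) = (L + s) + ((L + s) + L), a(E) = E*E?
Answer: -21728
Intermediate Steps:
a(E) = E**2
P = -400 (P = 5*(-80) = -400)
t(L, s) = 2*s + 3*L (t(L, s) = (L + s) + (s + 2*L) = 2*s + 3*L)
56*(P + c(t(-5, a(6)))) = 56*(-400 + 12) = 56*(-388) = -21728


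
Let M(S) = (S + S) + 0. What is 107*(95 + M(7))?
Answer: 11663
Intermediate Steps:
M(S) = 2*S (M(S) = 2*S + 0 = 2*S)
107*(95 + M(7)) = 107*(95 + 2*7) = 107*(95 + 14) = 107*109 = 11663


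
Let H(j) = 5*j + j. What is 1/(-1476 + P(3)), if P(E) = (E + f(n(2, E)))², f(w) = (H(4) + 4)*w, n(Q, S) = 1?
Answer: -1/515 ≈ -0.0019417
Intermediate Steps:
H(j) = 6*j
f(w) = 28*w (f(w) = (6*4 + 4)*w = (24 + 4)*w = 28*w)
P(E) = (28 + E)² (P(E) = (E + 28*1)² = (E + 28)² = (28 + E)²)
1/(-1476 + P(3)) = 1/(-1476 + (28 + 3)²) = 1/(-1476 + 31²) = 1/(-1476 + 961) = 1/(-515) = -1/515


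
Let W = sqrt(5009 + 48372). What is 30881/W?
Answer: 30881*sqrt(53381)/53381 ≈ 133.66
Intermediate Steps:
W = sqrt(53381) ≈ 231.04
30881/W = 30881/(sqrt(53381)) = 30881*(sqrt(53381)/53381) = 30881*sqrt(53381)/53381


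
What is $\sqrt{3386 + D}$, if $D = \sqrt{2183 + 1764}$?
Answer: $\sqrt{3386 + \sqrt{3947}} \approx 58.727$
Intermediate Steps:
$D = \sqrt{3947} \approx 62.825$
$\sqrt{3386 + D} = \sqrt{3386 + \sqrt{3947}}$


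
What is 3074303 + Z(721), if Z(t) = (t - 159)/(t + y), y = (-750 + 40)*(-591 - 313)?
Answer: 1975427210545/642561 ≈ 3.0743e+6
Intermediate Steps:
y = 641840 (y = -710*(-904) = 641840)
Z(t) = (-159 + t)/(641840 + t) (Z(t) = (t - 159)/(t + 641840) = (-159 + t)/(641840 + t))
3074303 + Z(721) = 3074303 + (-159 + 721)/(641840 + 721) = 3074303 + 562/642561 = 1975427210545/642561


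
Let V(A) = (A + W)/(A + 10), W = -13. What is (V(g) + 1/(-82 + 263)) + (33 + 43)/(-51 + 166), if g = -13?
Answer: 582803/62445 ≈ 9.3331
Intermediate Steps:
V(A) = (-13 + A)/(10 + A) (V(A) = (A - 13)/(A + 10) = (-13 + A)/(10 + A))
(V(g) + 1/(-82 + 263)) + (33 + 43)/(-51 + 166) = ((-13 - 13)/(10 - 13) + 1/(-82 + 263)) + (33 + 43)/(-51 + 166) = (-26/(-3) + 1/181) + 76/115 = (-⅓*(-26) + 1/181) + 76*(1/115) = (26/3 + 1/181) + 76/115 = 4709/543 + 76/115 = 582803/62445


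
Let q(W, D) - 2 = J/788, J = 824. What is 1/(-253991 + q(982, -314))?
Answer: -197/50035627 ≈ -3.9372e-6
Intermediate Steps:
q(W, D) = 600/197 (q(W, D) = 2 + 824/788 = 2 + 824*(1/788) = 2 + 206/197 = 600/197)
1/(-253991 + q(982, -314)) = 1/(-253991 + 600/197) = 1/(-50035627/197) = -197/50035627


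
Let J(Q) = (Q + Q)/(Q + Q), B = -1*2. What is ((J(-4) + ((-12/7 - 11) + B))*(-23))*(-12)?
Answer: -26496/7 ≈ -3785.1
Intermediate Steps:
B = -2
J(Q) = 1 (J(Q) = (2*Q)/((2*Q)) = (2*Q)*(1/(2*Q)) = 1)
((J(-4) + ((-12/7 - 11) + B))*(-23))*(-12) = ((1 + ((-12/7 - 11) - 2))*(-23))*(-12) = ((1 + (-89/7 - 2))*(-23))*(-12) = ((1 - 103/7)*(-23))*(-12) = -96/7*(-23)*(-12) = (2208/7)*(-12) = -26496/7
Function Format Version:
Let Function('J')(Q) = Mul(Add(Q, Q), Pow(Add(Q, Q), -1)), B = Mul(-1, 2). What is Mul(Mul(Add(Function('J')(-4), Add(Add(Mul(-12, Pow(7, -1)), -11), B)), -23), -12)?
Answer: Rational(-26496, 7) ≈ -3785.1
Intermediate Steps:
B = -2
Function('J')(Q) = 1 (Function('J')(Q) = Mul(Mul(2, Q), Pow(Mul(2, Q), -1)) = Mul(Mul(2, Q), Mul(Rational(1, 2), Pow(Q, -1))) = 1)
Mul(Mul(Add(Function('J')(-4), Add(Add(Mul(-12, Pow(7, -1)), -11), B)), -23), -12) = Mul(Mul(Add(1, Add(Add(Mul(-12, Pow(7, -1)), -11), -2)), -23), -12) = Mul(Mul(Add(1, Add(Add(Mul(-12, Rational(1, 7)), -11), -2)), -23), -12) = Mul(Mul(Add(1, Add(Add(Rational(-12, 7), -11), -2)), -23), -12) = Mul(Mul(Add(1, Add(Rational(-89, 7), -2)), -23), -12) = Mul(Mul(Add(1, Rational(-103, 7)), -23), -12) = Mul(Mul(Rational(-96, 7), -23), -12) = Mul(Rational(2208, 7), -12) = Rational(-26496, 7)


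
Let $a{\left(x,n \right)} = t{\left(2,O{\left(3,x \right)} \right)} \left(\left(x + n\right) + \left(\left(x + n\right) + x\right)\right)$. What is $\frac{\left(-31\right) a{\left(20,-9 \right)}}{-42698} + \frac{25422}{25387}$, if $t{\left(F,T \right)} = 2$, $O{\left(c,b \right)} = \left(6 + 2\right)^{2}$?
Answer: $\frac{575788152}{541987063} \approx 1.0624$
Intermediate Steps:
$O{\left(c,b \right)} = 64$ ($O{\left(c,b \right)} = 8^{2} = 64$)
$a{\left(x,n \right)} = 4 n + 6 x$ ($a{\left(x,n \right)} = 2 \left(\left(x + n\right) + \left(\left(x + n\right) + x\right)\right) = 2 \left(\left(n + x\right) + \left(\left(n + x\right) + x\right)\right) = 2 \left(\left(n + x\right) + \left(n + 2 x\right)\right) = 2 \left(2 n + 3 x\right) = 4 n + 6 x$)
$\frac{\left(-31\right) a{\left(20,-9 \right)}}{-42698} + \frac{25422}{25387} = \frac{\left(-31\right) \left(4 \left(-9\right) + 6 \cdot 20\right)}{-42698} + \frac{25422}{25387} = - 31 \left(-36 + 120\right) \left(- \frac{1}{42698}\right) + 25422 \cdot \frac{1}{25387} = \left(-31\right) 84 \left(- \frac{1}{42698}\right) + \frac{25422}{25387} = \left(-2604\right) \left(- \frac{1}{42698}\right) + \frac{25422}{25387} = \frac{1302}{21349} + \frac{25422}{25387} = \frac{575788152}{541987063}$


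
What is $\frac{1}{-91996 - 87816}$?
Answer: $- \frac{1}{179812} \approx -5.5614 \cdot 10^{-6}$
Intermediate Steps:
$\frac{1}{-91996 - 87816} = \frac{1}{-179812} = - \frac{1}{179812}$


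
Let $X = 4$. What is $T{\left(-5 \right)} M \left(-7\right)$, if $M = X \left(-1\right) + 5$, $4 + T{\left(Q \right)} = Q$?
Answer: $63$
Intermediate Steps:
$T{\left(Q \right)} = -4 + Q$
$M = 1$ ($M = 4 \left(-1\right) + 5 = -4 + 5 = 1$)
$T{\left(-5 \right)} M \left(-7\right) = \left(-4 - 5\right) 1 \left(-7\right) = \left(-9\right) 1 \left(-7\right) = \left(-9\right) \left(-7\right) = 63$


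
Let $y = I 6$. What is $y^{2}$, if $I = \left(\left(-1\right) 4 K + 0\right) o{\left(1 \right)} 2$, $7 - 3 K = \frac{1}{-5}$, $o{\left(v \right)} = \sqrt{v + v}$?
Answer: $\frac{663552}{25} \approx 26542.0$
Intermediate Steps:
$o{\left(v \right)} = \sqrt{2} \sqrt{v}$ ($o{\left(v \right)} = \sqrt{2 v} = \sqrt{2} \sqrt{v}$)
$K = \frac{12}{5}$ ($K = \frac{7}{3} - \frac{1}{3 \left(-5\right)} = \frac{7}{3} - - \frac{1}{15} = \frac{7}{3} + \frac{1}{15} = \frac{12}{5} \approx 2.4$)
$I = - \frac{96 \sqrt{2}}{5}$ ($I = \left(\left(-1\right) 4 \cdot \frac{12}{5} + 0\right) \sqrt{2} \sqrt{1} \cdot 2 = \left(\left(-4\right) \frac{12}{5} + 0\right) \sqrt{2} \cdot 1 \cdot 2 = \left(- \frac{48}{5} + 0\right) \sqrt{2} \cdot 2 = - \frac{48 \sqrt{2}}{5} \cdot 2 = - \frac{96 \sqrt{2}}{5} \approx -27.153$)
$y = - \frac{576 \sqrt{2}}{5}$ ($y = - \frac{96 \sqrt{2}}{5} \cdot 6 = - \frac{576 \sqrt{2}}{5} \approx -162.92$)
$y^{2} = \left(- \frac{576 \sqrt{2}}{5}\right)^{2} = \frac{663552}{25}$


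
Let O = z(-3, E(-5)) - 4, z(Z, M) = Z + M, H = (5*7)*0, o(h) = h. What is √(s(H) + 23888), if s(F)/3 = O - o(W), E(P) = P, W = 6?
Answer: √23834 ≈ 154.38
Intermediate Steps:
H = 0 (H = 35*0 = 0)
z(Z, M) = M + Z
O = -12 (O = (-5 - 3) - 4 = -8 - 4 = -12)
s(F) = -54 (s(F) = 3*(-12 - 1*6) = 3*(-12 - 6) = 3*(-18) = -54)
√(s(H) + 23888) = √(-54 + 23888) = √23834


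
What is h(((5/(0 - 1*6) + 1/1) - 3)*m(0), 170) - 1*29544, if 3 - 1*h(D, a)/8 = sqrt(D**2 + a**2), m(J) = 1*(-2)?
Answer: -29520 - 136*sqrt(901)/3 ≈ -30881.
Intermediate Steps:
m(J) = -2
h(D, a) = 24 - 8*sqrt(D**2 + a**2)
h(((5/(0 - 1*6) + 1/1) - 3)*m(0), 170) - 1*29544 = (24 - 8*sqrt((((5/(0 - 1*6) + 1/1) - 3)*(-2))**2 + 170**2)) - 1*29544 = (24 - 8*sqrt((((5/(0 - 6) + 1*1) - 3)*(-2))**2 + 28900)) - 29544 = (24 - 8*sqrt((((5/(-6) + 1) - 3)*(-2))**2 + 28900)) - 29544 = (24 - 8*sqrt((((5*(-1/6) + 1) - 3)*(-2))**2 + 28900)) - 29544 = (24 - 8*sqrt((((-5/6 + 1) - 3)*(-2))**2 + 28900)) - 29544 = (24 - 8*sqrt(((1/6 - 3)*(-2))**2 + 28900)) - 29544 = (24 - 8*sqrt((-17/6*(-2))**2 + 28900)) - 29544 = (24 - 8*sqrt((17/3)**2 + 28900)) - 29544 = (24 - 8*sqrt(289/9 + 28900)) - 29544 = (24 - 136*sqrt(901)/3) - 29544 = -29520 - 136*sqrt(901)/3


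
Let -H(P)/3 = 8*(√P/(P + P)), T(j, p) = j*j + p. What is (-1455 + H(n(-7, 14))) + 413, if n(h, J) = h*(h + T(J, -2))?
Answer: -1042 + 12*I*√1309/1309 ≈ -1042.0 + 0.33167*I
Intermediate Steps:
T(j, p) = p + j² (T(j, p) = j² + p = p + j²)
n(h, J) = h*(-2 + h + J²) (n(h, J) = h*(h + (-2 + J²)) = h*(-2 + h + J²))
H(P) = -12/√P (H(P) = -24*√P/(P + P) = -24*√P/((2*P)) = -24*(1/(2*P))*√P = -24*1/(2*√P) = -12/√P)
(-1455 + H(n(-7, 14))) + 413 = (-1455 - 12*(-I*√7/(7*√(-2 - 7 + 14²)))) + 413 = (-1455 - 12*(-I*√7/(7*√(-2 - 7 + 196)))) + 413 = (-1455 - 12*(-I*√1309/1309)) + 413 = (-1455 - (-12)*I*√1309/1309) + 413 = (-1455 + 12*I*√1309/1309) + 413 = -1042 + 12*I*√1309/1309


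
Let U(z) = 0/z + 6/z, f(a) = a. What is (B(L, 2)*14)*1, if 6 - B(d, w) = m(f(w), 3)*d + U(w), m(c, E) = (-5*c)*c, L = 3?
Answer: 882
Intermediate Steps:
m(c, E) = -5*c**2
U(z) = 6/z (U(z) = 0 + 6/z = 6/z)
B(d, w) = 6 - 6/w + 5*d*w**2 (B(d, w) = 6 - ((-5*w**2)*d + 6/w) = 6 - (-5*d*w**2 + 6/w) = 6 - (6/w - 5*d*w**2) = 6 + (-6/w + 5*d*w**2) = 6 - 6/w + 5*d*w**2)
(B(L, 2)*14)*1 = ((6 - 6/2 + 5*3*2**2)*14)*1 = ((6 - 6*1/2 + 5*3*4)*14)*1 = ((6 - 3 + 60)*14)*1 = (63*14)*1 = 882*1 = 882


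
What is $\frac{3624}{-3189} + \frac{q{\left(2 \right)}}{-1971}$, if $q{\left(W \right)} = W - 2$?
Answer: $- \frac{1208}{1063} \approx -1.1364$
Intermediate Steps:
$q{\left(W \right)} = -2 + W$
$\frac{3624}{-3189} + \frac{q{\left(2 \right)}}{-1971} = \frac{3624}{-3189} + \frac{-2 + 2}{-1971} = 3624 \left(- \frac{1}{3189}\right) + 0 \left(- \frac{1}{1971}\right) = - \frac{1208}{1063} + 0 = - \frac{1208}{1063}$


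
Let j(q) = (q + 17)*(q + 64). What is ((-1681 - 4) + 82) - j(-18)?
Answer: -1557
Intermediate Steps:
j(q) = (17 + q)*(64 + q)
((-1681 - 4) + 82) - j(-18) = ((-1681 - 4) + 82) - (1088 + (-18)² + 81*(-18)) = (-1685 + 82) - (1088 + 324 - 1458) = -1603 - 1*(-46) = -1603 + 46 = -1557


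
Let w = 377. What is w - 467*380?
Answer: -177083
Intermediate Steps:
w - 467*380 = 377 - 467*380 = 377 - 177460 = -177083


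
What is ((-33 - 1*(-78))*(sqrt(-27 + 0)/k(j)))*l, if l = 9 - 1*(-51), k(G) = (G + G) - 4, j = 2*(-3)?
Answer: -2025*I*sqrt(3)/4 ≈ -876.85*I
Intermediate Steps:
j = -6
k(G) = -4 + 2*G (k(G) = 2*G - 4 = -4 + 2*G)
l = 60 (l = 9 + 51 = 60)
((-33 - 1*(-78))*(sqrt(-27 + 0)/k(j)))*l = ((-33 - 1*(-78))*(sqrt(-27 + 0)/(-4 + 2*(-6))))*60 = ((-33 + 78)*(sqrt(-27)/(-4 - 12)))*60 = (45*((3*I*sqrt(3))/(-16)))*60 = (45*((3*I*sqrt(3))*(-1/16)))*60 = (45*(-3*I*sqrt(3)/16))*60 = -135*I*sqrt(3)/16*60 = -2025*I*sqrt(3)/4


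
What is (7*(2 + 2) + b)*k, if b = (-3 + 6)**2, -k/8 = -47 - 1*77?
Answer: 36704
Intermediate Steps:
k = 992 (k = -8*(-47 - 1*77) = -8*(-47 - 77) = -8*(-124) = 992)
b = 9 (b = 3**2 = 9)
(7*(2 + 2) + b)*k = (7*(2 + 2) + 9)*992 = (7*4 + 9)*992 = (28 + 9)*992 = 37*992 = 36704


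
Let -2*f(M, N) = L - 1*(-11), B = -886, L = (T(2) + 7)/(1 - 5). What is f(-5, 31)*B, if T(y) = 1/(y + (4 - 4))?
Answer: 32339/8 ≈ 4042.4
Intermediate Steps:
T(y) = 1/y (T(y) = 1/(y + 0) = 1/y)
L = -15/8 (L = (1/2 + 7)/(1 - 5) = (½ + 7)/(-4) = (15/2)*(-¼) = -15/8 ≈ -1.8750)
f(M, N) = -73/16 (f(M, N) = -(-15/8 - 1*(-11))/2 = -(-15/8 + 11)/2 = -½*73/8 = -73/16)
f(-5, 31)*B = -73/16*(-886) = 32339/8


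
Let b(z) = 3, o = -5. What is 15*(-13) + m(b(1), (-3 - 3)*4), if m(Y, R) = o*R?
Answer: -75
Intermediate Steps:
m(Y, R) = -5*R
15*(-13) + m(b(1), (-3 - 3)*4) = 15*(-13) - 5*(-3 - 3)*4 = -195 - (-30)*4 = -195 - 5*(-24) = -195 + 120 = -75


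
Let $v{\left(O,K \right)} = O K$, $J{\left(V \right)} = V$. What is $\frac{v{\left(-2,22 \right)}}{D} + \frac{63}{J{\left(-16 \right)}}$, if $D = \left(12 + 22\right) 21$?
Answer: $- \frac{22843}{5712} \approx -3.9991$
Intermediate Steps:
$D = 714$ ($D = 34 \cdot 21 = 714$)
$v{\left(O,K \right)} = K O$
$\frac{v{\left(-2,22 \right)}}{D} + \frac{63}{J{\left(-16 \right)}} = \frac{22 \left(-2\right)}{714} + \frac{63}{-16} = \left(-44\right) \frac{1}{714} + 63 \left(- \frac{1}{16}\right) = - \frac{22}{357} - \frac{63}{16} = - \frac{22843}{5712}$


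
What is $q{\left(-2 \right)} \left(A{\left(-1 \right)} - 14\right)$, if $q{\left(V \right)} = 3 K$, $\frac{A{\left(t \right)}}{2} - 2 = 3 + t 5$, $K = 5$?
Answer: $-210$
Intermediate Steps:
$A{\left(t \right)} = 10 + 10 t$ ($A{\left(t \right)} = 4 + 2 \left(3 + t 5\right) = 4 + 2 \left(3 + 5 t\right) = 4 + \left(6 + 10 t\right) = 10 + 10 t$)
$q{\left(V \right)} = 15$ ($q{\left(V \right)} = 3 \cdot 5 = 15$)
$q{\left(-2 \right)} \left(A{\left(-1 \right)} - 14\right) = 15 \left(\left(10 + 10 \left(-1\right)\right) - 14\right) = 15 \left(\left(10 - 10\right) - 14\right) = 15 \left(0 - 14\right) = 15 \left(-14\right) = -210$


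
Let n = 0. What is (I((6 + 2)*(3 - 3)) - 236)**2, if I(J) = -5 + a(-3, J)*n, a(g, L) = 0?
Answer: 58081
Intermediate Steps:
I(J) = -5 (I(J) = -5 + 0*0 = -5 + 0 = -5)
(I((6 + 2)*(3 - 3)) - 236)**2 = (-5 - 236)**2 = (-241)**2 = 58081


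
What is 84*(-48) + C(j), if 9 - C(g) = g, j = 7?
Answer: -4030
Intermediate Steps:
C(g) = 9 - g
84*(-48) + C(j) = 84*(-48) + (9 - 1*7) = -4032 + (9 - 7) = -4032 + 2 = -4030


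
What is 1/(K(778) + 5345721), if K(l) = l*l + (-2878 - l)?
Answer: 1/5947349 ≈ 1.6814e-7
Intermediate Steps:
K(l) = -2878 + l² - l (K(l) = l² + (-2878 - l) = -2878 + l² - l)
1/(K(778) + 5345721) = 1/((-2878 + 778² - 1*778) + 5345721) = 1/((-2878 + 605284 - 778) + 5345721) = 1/(601628 + 5345721) = 1/5947349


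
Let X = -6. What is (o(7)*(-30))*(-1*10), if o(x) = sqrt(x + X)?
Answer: 300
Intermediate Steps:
o(x) = sqrt(-6 + x) (o(x) = sqrt(x - 6) = sqrt(-6 + x))
(o(7)*(-30))*(-1*10) = (sqrt(-6 + 7)*(-30))*(-1*10) = (sqrt(1)*(-30))*(-10) = (1*(-30))*(-10) = -30*(-10) = 300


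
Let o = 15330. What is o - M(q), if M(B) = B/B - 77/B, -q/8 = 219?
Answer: 26856331/1752 ≈ 15329.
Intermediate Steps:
q = -1752 (q = -8*219 = -1752)
M(B) = 1 - 77/B
o - M(q) = 15330 - (-77 - 1752)/(-1752) = 15330 - (-1)*(-1829)/1752 = 15330 - 1*1829/1752 = 15330 - 1829/1752 = 26856331/1752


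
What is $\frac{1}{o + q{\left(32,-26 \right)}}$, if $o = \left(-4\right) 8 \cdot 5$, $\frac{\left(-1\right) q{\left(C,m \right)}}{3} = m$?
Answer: $- \frac{1}{82} \approx -0.012195$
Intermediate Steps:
$q{\left(C,m \right)} = - 3 m$
$o = -160$ ($o = \left(-32\right) 5 = -160$)
$\frac{1}{o + q{\left(32,-26 \right)}} = \frac{1}{-160 - -78} = \frac{1}{-160 + 78} = \frac{1}{-82} = - \frac{1}{82}$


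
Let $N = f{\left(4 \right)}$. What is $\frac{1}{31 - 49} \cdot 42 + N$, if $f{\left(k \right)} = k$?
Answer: $\frac{5}{3} \approx 1.6667$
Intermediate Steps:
$N = 4$
$\frac{1}{31 - 49} \cdot 42 + N = \frac{1}{31 - 49} \cdot 42 + 4 = \frac{1}{-18} \cdot 42 + 4 = \left(- \frac{1}{18}\right) 42 + 4 = - \frac{7}{3} + 4 = \frac{5}{3}$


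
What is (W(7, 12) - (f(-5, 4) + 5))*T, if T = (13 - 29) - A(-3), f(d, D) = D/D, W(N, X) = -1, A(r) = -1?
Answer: 105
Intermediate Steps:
f(d, D) = 1
T = -15 (T = (13 - 29) - 1*(-1) = -16 + 1 = -15)
(W(7, 12) - (f(-5, 4) + 5))*T = (-1 - (1 + 5))*(-15) = (-1 - 1*6)*(-15) = (-1 - 6)*(-15) = -7*(-15) = 105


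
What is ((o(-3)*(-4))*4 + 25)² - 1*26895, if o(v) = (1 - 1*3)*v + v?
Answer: -26366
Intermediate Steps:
o(v) = -v (o(v) = (1 - 3)*v + v = -2*v + v = -v)
((o(-3)*(-4))*4 + 25)² - 1*26895 = ((-1*(-3)*(-4))*4 + 25)² - 1*26895 = ((3*(-4))*4 + 25)² - 26895 = (-12*4 + 25)² - 26895 = (-48 + 25)² - 26895 = (-23)² - 26895 = 529 - 26895 = -26366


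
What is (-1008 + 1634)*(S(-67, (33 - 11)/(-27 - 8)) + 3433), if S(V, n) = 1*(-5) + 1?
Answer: 2146554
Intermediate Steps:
S(V, n) = -4 (S(V, n) = -5 + 1 = -4)
(-1008 + 1634)*(S(-67, (33 - 11)/(-27 - 8)) + 3433) = (-1008 + 1634)*(-4 + 3433) = 626*3429 = 2146554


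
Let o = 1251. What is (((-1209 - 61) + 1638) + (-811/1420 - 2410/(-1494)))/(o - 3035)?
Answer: -391457603/1892360160 ≈ -0.20686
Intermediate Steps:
(((-1209 - 61) + 1638) + (-811/1420 - 2410/(-1494)))/(o - 3035) = (((-1209 - 61) + 1638) + (-811/1420 - 2410/(-1494)))/(1251 - 3035) = ((-1270 + 1638) + (-811*1/1420 - 2410*(-1/1494)))/(-1784) = (368 + (-811/1420 + 1205/747))*(-1/1784) = (368 + 1105283/1060740)*(-1/1784) = (391457603/1060740)*(-1/1784) = -391457603/1892360160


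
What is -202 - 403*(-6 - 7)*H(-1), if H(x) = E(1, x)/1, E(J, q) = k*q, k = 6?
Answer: -31636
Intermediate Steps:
E(J, q) = 6*q
H(x) = 6*x (H(x) = (6*x)/1 = (6*x)*1 = 6*x)
-202 - 403*(-6 - 7)*H(-1) = -202 - 403*(-6 - 7)*6*(-1) = -202 - (-5239)*(-6) = -202 - 403*78 = -202 - 31434 = -31636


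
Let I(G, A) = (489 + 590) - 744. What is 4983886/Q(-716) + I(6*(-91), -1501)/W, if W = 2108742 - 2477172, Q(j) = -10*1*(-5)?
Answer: 183621310223/1842150 ≈ 99678.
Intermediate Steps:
Q(j) = 50 (Q(j) = -10*(-5) = 50)
W = -368430
I(G, A) = 335 (I(G, A) = 1079 - 744 = 335)
4983886/Q(-716) + I(6*(-91), -1501)/W = 4983886/50 + 335/(-368430) = 4983886*(1/50) + 335*(-1/368430) = 2491943/25 - 67/73686 = 183621310223/1842150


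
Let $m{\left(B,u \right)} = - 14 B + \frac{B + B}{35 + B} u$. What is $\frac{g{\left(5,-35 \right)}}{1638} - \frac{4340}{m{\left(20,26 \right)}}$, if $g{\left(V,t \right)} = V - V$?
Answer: $\frac{11935}{718} \approx 16.623$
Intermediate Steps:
$m{\left(B,u \right)} = - 14 B + \frac{2 B u}{35 + B}$ ($m{\left(B,u \right)} = - 14 B + \frac{2 B}{35 + B} u = - 14 B + \frac{2 B u}{35 + B}$)
$g{\left(V,t \right)} = 0$
$\frac{g{\left(5,-35 \right)}}{1638} - \frac{4340}{m{\left(20,26 \right)}} = \frac{0}{1638} - \frac{4340}{2 \cdot 20 \frac{1}{35 + 20} \left(-245 + 26 - 140\right)} = 0 \cdot \frac{1}{1638} - \frac{4340}{2 \cdot 20 \cdot \frac{1}{55} \left(-245 + 26 - 140\right)} = 0 - \frac{4340}{2 \cdot 20 \cdot \frac{1}{55} \left(-359\right)} = 0 - \frac{4340}{- \frac{2872}{11}} = 0 - - \frac{11935}{718} = 0 + \frac{11935}{718} = \frac{11935}{718}$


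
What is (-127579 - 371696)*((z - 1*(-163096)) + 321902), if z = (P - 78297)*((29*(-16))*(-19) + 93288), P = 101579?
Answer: -1187111352013650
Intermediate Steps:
z = 2377185328 (z = (101579 - 78297)*((29*(-16))*(-19) + 93288) = 23282*(-464*(-19) + 93288) = 23282*(8816 + 93288) = 23282*102104 = 2377185328)
(-127579 - 371696)*((z - 1*(-163096)) + 321902) = (-127579 - 371696)*((2377185328 - 1*(-163096)) + 321902) = -499275*((2377185328 + 163096) + 321902) = -499275*(2377348424 + 321902) = -499275*2377670326 = -1187111352013650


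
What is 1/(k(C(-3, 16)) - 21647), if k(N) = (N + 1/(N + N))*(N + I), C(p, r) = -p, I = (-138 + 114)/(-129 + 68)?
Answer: -122/2639623 ≈ -4.6219e-5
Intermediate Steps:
I = 24/61 (I = -24/(-61) = -24*(-1/61) = 24/61 ≈ 0.39344)
k(N) = (24/61 + N)*(N + 1/(2*N)) (k(N) = (N + 1/(N + N))*(N + 24/61) = (N + 1/(2*N))*(24/61 + N) = (24/61 + N)*(N + 1/(2*N)))
1/(k(C(-3, 16)) - 21647) = 1/((24 + (-1*(-3))*(61 + 48*(-1*(-3)) + 122*(-1*(-3))²))/(122*((-1*(-3)))) - 21647) = 1/((1/122)*(24 + 3*(61 + 48*3 + 122*3²))/3 - 21647) = 1/((1/122)*(⅓)*(24 + 3*(61 + 144 + 122*9)) - 21647) = 1/((1/122)*(⅓)*(24 + 3*(61 + 144 + 1098)) - 21647) = 1/((1/122)*(⅓)*(24 + 3*1303) - 21647) = 1/((1/122)*(⅓)*(24 + 3909) - 21647) = 1/((1/122)*(⅓)*3933 - 21647) = 1/(1311/122 - 21647) = 1/(-2639623/122) = -122/2639623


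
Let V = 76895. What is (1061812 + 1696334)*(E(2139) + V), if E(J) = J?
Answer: 217987310964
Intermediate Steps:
(1061812 + 1696334)*(E(2139) + V) = (1061812 + 1696334)*(2139 + 76895) = 2758146*79034 = 217987310964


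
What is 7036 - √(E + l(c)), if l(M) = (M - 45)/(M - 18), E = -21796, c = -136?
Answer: 7036 - I*√516886062/154 ≈ 7036.0 - 147.63*I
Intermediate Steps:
l(M) = (-45 + M)/(-18 + M)
7036 - √(E + l(c)) = 7036 - √(-21796 + (-45 - 136)/(-18 - 136)) = 7036 - √(-21796 - 181/(-154)) = 7036 - √(-21796 - 1/154*(-181)) = 7036 - √(-21796 + 181/154) = 7036 - √(-3356403/154) = 7036 - I*√516886062/154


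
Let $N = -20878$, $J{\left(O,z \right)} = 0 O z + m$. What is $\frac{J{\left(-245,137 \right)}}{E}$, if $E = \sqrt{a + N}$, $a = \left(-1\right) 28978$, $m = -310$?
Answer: $\frac{155 i \sqrt{779}}{3116} \approx 1.3884 i$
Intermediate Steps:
$J{\left(O,z \right)} = -310$ ($J{\left(O,z \right)} = 0 O z - 310 = 0 z - 310 = 0 - 310 = -310$)
$a = -28978$
$E = 8 i \sqrt{779}$ ($E = \sqrt{-28978 - 20878} = \sqrt{-49856} = 8 i \sqrt{779} \approx 223.28 i$)
$\frac{J{\left(-245,137 \right)}}{E} = - \frac{310}{8 i \sqrt{779}} = - 310 \left(- \frac{i \sqrt{779}}{6232}\right) = \frac{155 i \sqrt{779}}{3116}$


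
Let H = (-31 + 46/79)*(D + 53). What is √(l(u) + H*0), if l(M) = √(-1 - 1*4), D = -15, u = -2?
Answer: 5^(¼)*√I ≈ 1.0574 + 1.0574*I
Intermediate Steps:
H = -91314/79 (H = (-31 + 46/79)*(-15 + 53) = (-31 + 46*(1/79))*38 = (-31 + 46/79)*38 = -2403/79*38 = -91314/79 ≈ -1155.9)
l(M) = I*√5 (l(M) = √(-1 - 4) = √(-5) = I*√5)
√(l(u) + H*0) = √(I*√5 - 91314/79*0) = √(I*√5 + 0) = √(I*√5) = 5^(¼)*√I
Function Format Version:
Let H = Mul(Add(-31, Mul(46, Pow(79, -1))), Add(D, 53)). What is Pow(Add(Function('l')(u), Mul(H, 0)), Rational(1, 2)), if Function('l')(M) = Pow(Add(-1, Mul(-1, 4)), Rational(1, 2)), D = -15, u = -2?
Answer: Mul(Pow(5, Rational(1, 4)), Pow(I, Rational(1, 2))) ≈ Add(1.0574, Mul(1.0574, I))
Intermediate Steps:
H = Rational(-91314, 79) (H = Mul(Add(-31, Mul(46, Pow(79, -1))), Add(-15, 53)) = Mul(Add(-31, Mul(46, Rational(1, 79))), 38) = Mul(Add(-31, Rational(46, 79)), 38) = Mul(Rational(-2403, 79), 38) = Rational(-91314, 79) ≈ -1155.9)
Function('l')(M) = Mul(I, Pow(5, Rational(1, 2))) (Function('l')(M) = Pow(Add(-1, -4), Rational(1, 2)) = Pow(-5, Rational(1, 2)) = Mul(I, Pow(5, Rational(1, 2))))
Pow(Add(Function('l')(u), Mul(H, 0)), Rational(1, 2)) = Pow(Add(Mul(I, Pow(5, Rational(1, 2))), Mul(Rational(-91314, 79), 0)), Rational(1, 2)) = Pow(Add(Mul(I, Pow(5, Rational(1, 2))), 0), Rational(1, 2)) = Pow(Mul(I, Pow(5, Rational(1, 2))), Rational(1, 2)) = Mul(Pow(5, Rational(1, 4)), Pow(I, Rational(1, 2)))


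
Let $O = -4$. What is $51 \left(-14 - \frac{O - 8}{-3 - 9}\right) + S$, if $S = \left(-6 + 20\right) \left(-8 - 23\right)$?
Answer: $-1199$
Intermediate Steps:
$S = -434$ ($S = 14 \left(-31\right) = -434$)
$51 \left(-14 - \frac{O - 8}{-3 - 9}\right) + S = 51 \left(-14 - \frac{-4 - 8}{-3 - 9}\right) - 434 = 51 \left(-14 - - \frac{12}{-12}\right) - 434 = 51 \left(-14 - \left(-12\right) \left(- \frac{1}{12}\right)\right) - 434 = 51 \left(-14 - 1\right) - 434 = 51 \left(-15\right) - 434 = -765 - 434 = -1199$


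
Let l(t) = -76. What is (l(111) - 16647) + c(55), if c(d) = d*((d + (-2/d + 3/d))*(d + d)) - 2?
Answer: 316135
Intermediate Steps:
c(d) = -2 + 2*d²*(d + 1/d) (c(d) = d*((d + 1/d)*(2*d)) - 2 = d*(2*d*(d + 1/d)) - 2 = 2*d²*(d + 1/d) - 2 = -2 + 2*d²*(d + 1/d))
(l(111) - 16647) + c(55) = (-76 - 16647) + (-2 + 2*55 + 2*55³) = -16723 + (-2 + 110 + 2*166375) = -16723 + (-2 + 110 + 332750) = -16723 + 332858 = 316135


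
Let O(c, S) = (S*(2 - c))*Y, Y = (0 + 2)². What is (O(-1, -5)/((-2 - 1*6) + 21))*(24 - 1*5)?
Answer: -1140/13 ≈ -87.692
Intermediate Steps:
Y = 4 (Y = 2² = 4)
O(c, S) = 4*S*(2 - c) (O(c, S) = (S*(2 - c))*4 = 4*S*(2 - c))
(O(-1, -5)/((-2 - 1*6) + 21))*(24 - 1*5) = ((4*(-5)*(2 - 1*(-1)))/((-2 - 1*6) + 21))*(24 - 1*5) = ((4*(-5)*(2 + 1))/((-2 - 6) + 21))*(24 - 5) = ((4*(-5)*3)/(-8 + 21))*19 = -60/13*19 = -1140/13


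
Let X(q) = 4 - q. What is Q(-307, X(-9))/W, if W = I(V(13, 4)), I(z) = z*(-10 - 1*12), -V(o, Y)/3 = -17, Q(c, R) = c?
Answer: 307/1122 ≈ 0.27362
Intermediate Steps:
V(o, Y) = 51 (V(o, Y) = -3*(-17) = 51)
I(z) = -22*z (I(z) = z*(-10 - 12) = z*(-22) = -22*z)
W = -1122 (W = -22*51 = -1122)
Q(-307, X(-9))/W = -307/(-1122) = -307*(-1/1122) = 307/1122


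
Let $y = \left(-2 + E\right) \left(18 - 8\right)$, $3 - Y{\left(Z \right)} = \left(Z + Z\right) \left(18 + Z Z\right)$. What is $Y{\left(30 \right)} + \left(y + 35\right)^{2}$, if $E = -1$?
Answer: $-55052$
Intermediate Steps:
$Y{\left(Z \right)} = 3 - 2 Z \left(18 + Z^{2}\right)$ ($Y{\left(Z \right)} = 3 - \left(Z + Z\right) \left(18 + Z Z\right) = 3 - 2 Z \left(18 + Z^{2}\right)$)
$y = -30$ ($y = \left(-2 - 1\right) \left(18 - 8\right) = \left(-3\right) 10 = -30$)
$Y{\left(30 \right)} + \left(y + 35\right)^{2} = \left(3 - 1080 - 2 \cdot 30^{3}\right) + \left(-30 + 35\right)^{2} = \left(3 - 1080 - 54000\right) + 5^{2} = \left(3 - 1080 - 54000\right) + 25 = -55077 + 25 = -55052$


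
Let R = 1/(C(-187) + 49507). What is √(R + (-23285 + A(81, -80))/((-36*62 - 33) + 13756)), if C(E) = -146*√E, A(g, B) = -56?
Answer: √22982*√((-577765698 + 1703893*I*√187)/(49507 - 146*I*√187))/11491 ≈ 2.8532e-7 + 1.4252*I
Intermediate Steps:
R = 1/(49507 - 146*I*√187) (R = 1/(-146*I*√187 + 49507) = 1/(49507 - 146*I*√187) ≈ 2.0166e-5 + 8.1327e-7*I)
√(R + (-23285 + A(81, -80))/((-36*62 - 33) + 13756)) = √((49507/2454929141 + 146*I*√187/2454929141) + (-23285 - 56)/((-36*62 - 33) + 13756)) = √((49507/2454929141 + 146*I*√187/2454929141) - 23341/((-2232 - 33) + 13756)) = √((49507/2454929141 + 146*I*√187/2454929141) - 23341/(-2265 + 13756)) = √((49507/2454929141 + 146*I*√187/2454929141) - 23341/11491) = √(-57299932195144/28209590759231 + 146*I*√187/2454929141)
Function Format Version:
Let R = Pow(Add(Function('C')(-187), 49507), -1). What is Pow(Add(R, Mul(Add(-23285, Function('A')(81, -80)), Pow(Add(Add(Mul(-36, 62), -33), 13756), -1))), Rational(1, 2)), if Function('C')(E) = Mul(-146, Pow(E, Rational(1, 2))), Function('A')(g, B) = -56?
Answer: Mul(Rational(1, 11491), Pow(22982, Rational(1, 2)), Pow(Mul(Pow(Add(49507, Mul(-146, I, Pow(187, Rational(1, 2)))), -1), Add(-577765698, Mul(1703893, I, Pow(187, Rational(1, 2))))), Rational(1, 2))) ≈ Add(2.8532e-7, Mul(1.4252, I))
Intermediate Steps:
R = Pow(Add(49507, Mul(-146, I, Pow(187, Rational(1, 2)))), -1) (R = Pow(Add(Mul(-146, Pow(-187, Rational(1, 2))), 49507), -1) = Pow(Add(Mul(-146, Mul(I, Pow(187, Rational(1, 2)))), 49507), -1) = Pow(Add(Mul(-146, I, Pow(187, Rational(1, 2))), 49507), -1) = Pow(Add(49507, Mul(-146, I, Pow(187, Rational(1, 2)))), -1) ≈ Add(2.0166e-5, Mul(8.1327e-7, I)))
Pow(Add(R, Mul(Add(-23285, Function('A')(81, -80)), Pow(Add(Add(Mul(-36, 62), -33), 13756), -1))), Rational(1, 2)) = Pow(Add(Add(Rational(49507, 2454929141), Mul(Rational(146, 2454929141), I, Pow(187, Rational(1, 2)))), Mul(Add(-23285, -56), Pow(Add(Add(Mul(-36, 62), -33), 13756), -1))), Rational(1, 2)) = Pow(Add(Add(Rational(49507, 2454929141), Mul(Rational(146, 2454929141), I, Pow(187, Rational(1, 2)))), Mul(-23341, Pow(Add(Add(-2232, -33), 13756), -1))), Rational(1, 2)) = Pow(Add(Add(Rational(49507, 2454929141), Mul(Rational(146, 2454929141), I, Pow(187, Rational(1, 2)))), Mul(-23341, Pow(Add(-2265, 13756), -1))), Rational(1, 2)) = Pow(Add(Add(Rational(49507, 2454929141), Mul(Rational(146, 2454929141), I, Pow(187, Rational(1, 2)))), Mul(-23341, Pow(11491, -1))), Rational(1, 2)) = Pow(Add(Add(Rational(49507, 2454929141), Mul(Rational(146, 2454929141), I, Pow(187, Rational(1, 2)))), Mul(-23341, Rational(1, 11491))), Rational(1, 2)) = Pow(Add(Add(Rational(49507, 2454929141), Mul(Rational(146, 2454929141), I, Pow(187, Rational(1, 2)))), Rational(-23341, 11491)), Rational(1, 2)) = Pow(Add(Rational(-57299932195144, 28209590759231), Mul(Rational(146, 2454929141), I, Pow(187, Rational(1, 2)))), Rational(1, 2))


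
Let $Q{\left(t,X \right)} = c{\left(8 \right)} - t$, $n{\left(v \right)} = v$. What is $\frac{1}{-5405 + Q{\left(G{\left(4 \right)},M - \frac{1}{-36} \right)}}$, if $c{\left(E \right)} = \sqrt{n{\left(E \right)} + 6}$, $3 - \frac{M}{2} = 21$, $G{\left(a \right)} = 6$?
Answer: $- \frac{773}{4182701} - \frac{\sqrt{14}}{29278907} \approx -0.00018494$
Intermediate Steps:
$M = -36$ ($M = 6 - 42 = -36$)
$c{\left(E \right)} = \sqrt{6 + E}$ ($c{\left(E \right)} = \sqrt{E + 6} = \sqrt{6 + E}$)
$Q{\left(t,X \right)} = \sqrt{14} - t$ ($Q{\left(t,X \right)} = \sqrt{6 + 8} - t = \sqrt{14} - t$)
$\frac{1}{-5405 + Q{\left(G{\left(4 \right)},M - \frac{1}{-36} \right)}} = \frac{1}{-5405 + \left(\sqrt{14} - 6\right)} = \frac{1}{-5405 - \left(6 - \sqrt{14}\right)} = \frac{1}{-5411 + \sqrt{14}}$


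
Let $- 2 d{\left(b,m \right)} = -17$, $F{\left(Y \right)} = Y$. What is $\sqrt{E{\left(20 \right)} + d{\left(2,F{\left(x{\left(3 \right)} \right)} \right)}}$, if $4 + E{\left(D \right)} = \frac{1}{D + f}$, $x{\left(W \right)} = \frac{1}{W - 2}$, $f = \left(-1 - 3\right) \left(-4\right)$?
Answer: $\frac{\sqrt{163}}{6} \approx 2.1279$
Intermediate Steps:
$f = 16$ ($f = \left(-4\right) \left(-4\right) = 16$)
$x{\left(W \right)} = \frac{1}{-2 + W}$
$E{\left(D \right)} = -4 + \frac{1}{16 + D}$ ($E{\left(D \right)} = -4 + \frac{1}{D + 16} = -4 + \frac{1}{16 + D}$)
$d{\left(b,m \right)} = \frac{17}{2}$ ($d{\left(b,m \right)} = \left(- \frac{1}{2}\right) \left(-17\right) = \frac{17}{2}$)
$\sqrt{E{\left(20 \right)} + d{\left(2,F{\left(x{\left(3 \right)} \right)} \right)}} = \sqrt{\frac{-63 - 80}{16 + 20} + \frac{17}{2}} = \sqrt{\frac{-63 - 80}{36} + \frac{17}{2}} = \sqrt{\frac{1}{36} \left(-143\right) + \frac{17}{2}} = \sqrt{- \frac{143}{36} + \frac{17}{2}} = \sqrt{\frac{163}{36}} = \frac{\sqrt{163}}{6}$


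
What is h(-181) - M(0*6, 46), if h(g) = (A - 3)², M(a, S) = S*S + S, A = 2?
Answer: -2161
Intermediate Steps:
M(a, S) = S + S² (M(a, S) = S² + S = S + S²)
h(g) = 1 (h(g) = (2 - 3)² = (-1)² = 1)
h(-181) - M(0*6, 46) = 1 - 46*(1 + 46) = 1 - 46*47 = 1 - 1*2162 = 1 - 2162 = -2161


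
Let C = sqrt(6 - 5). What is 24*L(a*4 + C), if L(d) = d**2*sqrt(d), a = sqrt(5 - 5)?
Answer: 24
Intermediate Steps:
a = 0 (a = sqrt(0) = 0)
C = 1 (C = sqrt(1) = 1)
L(d) = d**(5/2)
24*L(a*4 + C) = 24*(0*4 + 1)**(5/2) = 24*(0 + 1)**(5/2) = 24*1**(5/2) = 24*1 = 24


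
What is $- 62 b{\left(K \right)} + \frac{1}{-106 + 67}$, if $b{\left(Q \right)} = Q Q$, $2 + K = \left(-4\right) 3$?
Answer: $- \frac{473929}{39} \approx -12152.0$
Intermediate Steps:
$K = -14$ ($K = -2 - 12 = -14$)
$b{\left(Q \right)} = Q^{2}$
$- 62 b{\left(K \right)} + \frac{1}{-106 + 67} = - 62 \left(-14\right)^{2} + \frac{1}{-106 + 67} = \left(-62\right) 196 + \frac{1}{-39} = -12152 - \frac{1}{39} = - \frac{473929}{39}$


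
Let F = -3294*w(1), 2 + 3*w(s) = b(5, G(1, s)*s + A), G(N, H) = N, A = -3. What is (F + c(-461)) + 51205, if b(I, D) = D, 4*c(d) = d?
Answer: 221927/4 ≈ 55482.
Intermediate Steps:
c(d) = d/4
w(s) = -5/3 + s/3 (w(s) = -2/3 + (1*s - 3)/3 = -2/3 + (s - 3)/3 = -2/3 + (-3 + s)/3 = -2/3 + (-1 + s/3) = -5/3 + s/3)
F = 4392 (F = -3294*(-5/3 + (1/3)*1) = -3294*(-5/3 + 1/3) = -3294*(-4/3) = 4392)
(F + c(-461)) + 51205 = (4392 + (1/4)*(-461)) + 51205 = (4392 - 461/4) + 51205 = 17107/4 + 51205 = 221927/4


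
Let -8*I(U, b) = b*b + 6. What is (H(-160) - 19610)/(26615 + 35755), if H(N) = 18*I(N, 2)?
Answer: -7853/24948 ≈ -0.31477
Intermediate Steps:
I(U, b) = -¾ - b²/8 (I(U, b) = -(b*b + 6)/8 = -(b² + 6)/8 = -(6 + b²)/8 = -¾ - b²/8)
H(N) = -45/2 (H(N) = 18*(-¾ - ⅛*2²) = 18*(-¾ - ⅛*4) = 18*(-¾ - ½) = 18*(-5/4) = -45/2)
(H(-160) - 19610)/(26615 + 35755) = (-45/2 - 19610)/(26615 + 35755) = -39265/2/62370 = -39265/2*1/62370 = -7853/24948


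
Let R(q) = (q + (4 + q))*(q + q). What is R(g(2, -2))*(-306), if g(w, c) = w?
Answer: -9792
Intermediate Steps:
R(q) = 2*q*(4 + 2*q) (R(q) = (4 + 2*q)*(2*q) = 2*q*(4 + 2*q))
R(g(2, -2))*(-306) = (4*2*(2 + 2))*(-306) = (4*2*4)*(-306) = 32*(-306) = -9792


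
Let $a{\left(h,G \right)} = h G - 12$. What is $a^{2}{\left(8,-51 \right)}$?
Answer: $176400$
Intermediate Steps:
$a{\left(h,G \right)} = -12 + G h$ ($a{\left(h,G \right)} = G h - 12 = -12 + G h$)
$a^{2}{\left(8,-51 \right)} = \left(-12 - 408\right)^{2} = \left(-420\right)^{2} = 176400$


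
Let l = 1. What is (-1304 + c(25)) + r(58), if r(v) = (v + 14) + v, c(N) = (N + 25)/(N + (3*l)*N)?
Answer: -2347/2 ≈ -1173.5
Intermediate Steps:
c(N) = (25 + N)/(4*N) (c(N) = (N + 25)/(N + (3*1)*N) = (25 + N)/(N + 3*N) = (25 + N)/((4*N)) = (25 + N)*(1/(4*N)) = (25 + N)/(4*N))
r(v) = 14 + 2*v (r(v) = (14 + v) + v = 14 + 2*v)
(-1304 + c(25)) + r(58) = (-1304 + (¼)*(25 + 25)/25) + (14 + 2*58) = (-1304 + (¼)*(1/25)*50) + (14 + 116) = (-1304 + ½) + 130 = -2607/2 + 130 = -2347/2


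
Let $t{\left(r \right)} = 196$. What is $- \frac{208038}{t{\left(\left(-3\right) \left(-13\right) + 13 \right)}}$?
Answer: $- \frac{104019}{98} \approx -1061.4$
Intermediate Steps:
$- \frac{208038}{t{\left(\left(-3\right) \left(-13\right) + 13 \right)}} = - \frac{208038}{196} = \left(-208038\right) \frac{1}{196} = - \frac{104019}{98}$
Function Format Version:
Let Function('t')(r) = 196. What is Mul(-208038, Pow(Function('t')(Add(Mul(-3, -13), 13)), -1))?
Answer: Rational(-104019, 98) ≈ -1061.4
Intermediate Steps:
Mul(-208038, Pow(Function('t')(Add(Mul(-3, -13), 13)), -1)) = Mul(-208038, Pow(196, -1)) = Mul(-208038, Rational(1, 196)) = Rational(-104019, 98)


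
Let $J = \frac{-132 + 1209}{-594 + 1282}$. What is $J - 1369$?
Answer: $- \frac{940795}{688} \approx -1367.4$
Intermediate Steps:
$J = \frac{1077}{688} \approx 1.5654$
$J - 1369 = \frac{1077}{688} - 1369 = - \frac{940795}{688}$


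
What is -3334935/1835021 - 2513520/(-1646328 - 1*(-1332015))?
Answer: 1188049519755/192256985191 ≈ 6.1795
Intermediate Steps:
-3334935/1835021 - 2513520/(-1646328 - 1*(-1332015)) = -3334935*1/1835021 - 2513520/(-1646328 + 1332015) = -3334935/1835021 - 2513520/(-314313) = -3334935/1835021 - 2513520*(-1/314313) = -3334935/1835021 + 837840/104771 = 1188049519755/192256985191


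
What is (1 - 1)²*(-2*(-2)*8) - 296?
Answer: -296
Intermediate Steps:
(1 - 1)²*(-2*(-2)*8) - 296 = 0²*(4*8) - 296 = 0*32 - 296 = 0 - 296 = -296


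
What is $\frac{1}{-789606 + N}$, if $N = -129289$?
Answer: $- \frac{1}{918895} \approx -1.0883 \cdot 10^{-6}$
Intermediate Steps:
$\frac{1}{-789606 + N} = \frac{1}{-789606 - 129289} = \frac{1}{-918895} = - \frac{1}{918895}$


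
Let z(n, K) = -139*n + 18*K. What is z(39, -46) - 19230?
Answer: -25479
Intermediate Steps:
z(39, -46) - 19230 = (-139*39 + 18*(-46)) - 19230 = (-5421 - 828) - 19230 = -6249 - 19230 = -25479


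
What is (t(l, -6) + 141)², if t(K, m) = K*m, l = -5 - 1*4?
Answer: 38025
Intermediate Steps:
l = -9 (l = -5 - 4 = -9)
(t(l, -6) + 141)² = (-9*(-6) + 141)² = (54 + 141)² = 195² = 38025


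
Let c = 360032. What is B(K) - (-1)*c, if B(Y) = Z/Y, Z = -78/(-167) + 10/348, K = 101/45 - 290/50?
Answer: 111592595243/309952 ≈ 3.6003e+5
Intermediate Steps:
K = -32/9 (K = 101*(1/45) - 290*1/50 = 101/45 - 29/5 = -32/9 ≈ -3.5556)
Z = 14407/29058 (Z = -78*(-1/167) + 10*(1/348) = 78/167 + 5/174 = 14407/29058 ≈ 0.49580)
B(Y) = 14407/(29058*Y)
B(K) - (-1)*c = 14407/(29058*(-32/9)) - (-1)*360032 = (14407/29058)*(-9/32) - 1*(-360032) = -43221/309952 + 360032 = 111592595243/309952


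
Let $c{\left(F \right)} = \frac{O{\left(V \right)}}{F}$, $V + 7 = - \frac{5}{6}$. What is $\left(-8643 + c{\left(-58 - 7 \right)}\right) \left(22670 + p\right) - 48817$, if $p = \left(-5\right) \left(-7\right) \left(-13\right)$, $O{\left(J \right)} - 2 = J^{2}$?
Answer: $- \frac{29963655833}{156} \approx -1.9207 \cdot 10^{8}$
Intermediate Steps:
$V = - \frac{47}{6}$ ($V = -7 - \frac{5}{6} = - \frac{47}{6} \approx -7.8333$)
$O{\left(J \right)} = 2 + J^{2}$
$p = -455$ ($p = 35 \left(-13\right) = -455$)
$c{\left(F \right)} = \frac{2281}{36 F}$ ($c{\left(F \right)} = \frac{2 + \left(- \frac{47}{6}\right)^{2}}{F} = \frac{2 + \frac{2209}{36}}{F} = \frac{2281}{36 F}$)
$\left(-8643 + c{\left(-58 - 7 \right)}\right) \left(22670 + p\right) - 48817 = \left(-8643 + \frac{2281}{36 \left(-58 - 7\right)}\right) \left(22670 - 455\right) - 48817 = \left(-8643 + \frac{2281}{36 \left(-65\right)}\right) 22215 - 48817 = \left(-8643 + \frac{2281}{36} \left(- \frac{1}{65}\right)\right) 22215 - 48817 = \left(-8643 - \frac{2281}{2340}\right) 22215 - 48817 = \left(- \frac{20226901}{2340}\right) 22215 - 48817 = - \frac{29956040381}{156} - 48817 = - \frac{29963655833}{156}$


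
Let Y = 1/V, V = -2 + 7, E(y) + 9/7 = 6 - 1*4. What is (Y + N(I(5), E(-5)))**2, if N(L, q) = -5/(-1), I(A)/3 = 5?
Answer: 676/25 ≈ 27.040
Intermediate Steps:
I(A) = 15 (I(A) = 3*5 = 15)
E(y) = 5/7 (E(y) = -9/7 + (6 - 1*4) = -9/7 + (6 - 4) = -9/7 + 2 = 5/7)
N(L, q) = 5 (N(L, q) = -5*(-1) = 5)
V = 5
Y = 1/5 ≈ 0.20000
(Y + N(I(5), E(-5)))**2 = (1/5 + 5)**2 = (26/5)**2 = 676/25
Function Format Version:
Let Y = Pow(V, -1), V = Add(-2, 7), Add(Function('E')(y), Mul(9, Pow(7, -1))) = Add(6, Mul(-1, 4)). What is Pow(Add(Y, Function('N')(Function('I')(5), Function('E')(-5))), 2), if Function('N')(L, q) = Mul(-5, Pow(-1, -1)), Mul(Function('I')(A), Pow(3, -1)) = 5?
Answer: Rational(676, 25) ≈ 27.040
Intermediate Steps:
Function('I')(A) = 15 (Function('I')(A) = Mul(3, 5) = 15)
Function('E')(y) = Rational(5, 7) (Function('E')(y) = Add(Rational(-9, 7), Add(6, Mul(-1, 4))) = Add(Rational(-9, 7), Add(6, -4)) = Add(Rational(-9, 7), 2) = Rational(5, 7))
Function('N')(L, q) = 5 (Function('N')(L, q) = Mul(-5, -1) = 5)
V = 5
Y = Rational(1, 5) (Y = Pow(5, -1) = Rational(1, 5) ≈ 0.20000)
Pow(Add(Y, Function('N')(Function('I')(5), Function('E')(-5))), 2) = Pow(Add(Rational(1, 5), 5), 2) = Pow(Rational(26, 5), 2) = Rational(676, 25)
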